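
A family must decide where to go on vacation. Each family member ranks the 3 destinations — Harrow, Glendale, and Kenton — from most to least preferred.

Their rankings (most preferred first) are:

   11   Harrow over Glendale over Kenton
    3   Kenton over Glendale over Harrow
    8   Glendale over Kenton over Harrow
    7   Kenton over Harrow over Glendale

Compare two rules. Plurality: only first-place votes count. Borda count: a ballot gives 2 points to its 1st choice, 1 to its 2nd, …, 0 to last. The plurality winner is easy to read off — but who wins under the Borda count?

Plurality first-place counts: Harrow 11, Glendale 8, Kenton 10 → Harrow.
Borda totals: Harrow 29, Glendale 30, Kenton 28 → Glendale.

Glendale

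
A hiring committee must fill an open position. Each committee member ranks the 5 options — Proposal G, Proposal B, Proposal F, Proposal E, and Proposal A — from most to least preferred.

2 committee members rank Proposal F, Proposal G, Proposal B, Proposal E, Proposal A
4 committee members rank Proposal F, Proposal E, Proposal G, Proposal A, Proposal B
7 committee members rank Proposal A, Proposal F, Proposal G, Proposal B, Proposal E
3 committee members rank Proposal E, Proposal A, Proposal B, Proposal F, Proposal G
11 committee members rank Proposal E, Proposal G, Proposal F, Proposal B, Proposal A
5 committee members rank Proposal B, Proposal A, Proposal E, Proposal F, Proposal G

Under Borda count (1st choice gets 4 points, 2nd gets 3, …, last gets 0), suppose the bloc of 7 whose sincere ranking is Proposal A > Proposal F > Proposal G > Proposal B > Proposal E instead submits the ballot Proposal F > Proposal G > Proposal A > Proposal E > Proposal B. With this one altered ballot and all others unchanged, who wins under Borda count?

Borda totals with the altered ballot: Proposal G 68, Proposal B 41, Proposal F 82, Proposal E 87, Proposal A 42.
The winner is unchanged: still Proposal E.

Proposal E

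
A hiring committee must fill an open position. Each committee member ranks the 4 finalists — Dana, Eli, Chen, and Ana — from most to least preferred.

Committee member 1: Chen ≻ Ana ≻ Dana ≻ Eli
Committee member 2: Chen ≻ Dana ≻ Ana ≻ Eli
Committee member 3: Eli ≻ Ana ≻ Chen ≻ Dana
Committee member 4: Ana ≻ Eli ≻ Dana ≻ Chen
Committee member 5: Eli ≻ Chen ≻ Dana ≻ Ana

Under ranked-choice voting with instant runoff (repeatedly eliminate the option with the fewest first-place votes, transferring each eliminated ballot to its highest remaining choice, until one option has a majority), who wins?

Eli

Round 1: Eli 2, Chen 2, Ana 1, Dana 0. Dana has the fewest and is eliminated.
Round 2: Eli 2, Chen 2, Ana 1. Ana has the fewest and is eliminated.
Round 3: Eli 3, Chen 2. Eli has a majority.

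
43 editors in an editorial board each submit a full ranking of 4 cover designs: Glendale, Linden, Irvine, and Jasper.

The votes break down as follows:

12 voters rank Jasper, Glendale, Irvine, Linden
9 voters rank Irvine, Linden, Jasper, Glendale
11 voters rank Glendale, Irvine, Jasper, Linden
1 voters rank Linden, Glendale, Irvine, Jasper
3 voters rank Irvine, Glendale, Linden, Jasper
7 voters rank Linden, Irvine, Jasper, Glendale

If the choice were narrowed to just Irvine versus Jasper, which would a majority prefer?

Irvine

Ballots ranking Irvine above Jasper: 9+11+1+3+7 = 31.
Ballots ranking Jasper above Irvine: 12.
Irvine wins the head-to-head, 31–12.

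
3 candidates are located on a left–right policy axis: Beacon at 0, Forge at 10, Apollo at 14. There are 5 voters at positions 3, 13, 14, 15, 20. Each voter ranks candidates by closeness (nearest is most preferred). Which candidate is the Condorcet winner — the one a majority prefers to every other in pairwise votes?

With single-peaked preferences on a line, the Condorcet winner is the candidate closest to the median voter.
The median voter (position 14) is closest to Apollo at 14.
Check: Apollo vs Beacon — voters closer to Apollo: 4 of 5.

Apollo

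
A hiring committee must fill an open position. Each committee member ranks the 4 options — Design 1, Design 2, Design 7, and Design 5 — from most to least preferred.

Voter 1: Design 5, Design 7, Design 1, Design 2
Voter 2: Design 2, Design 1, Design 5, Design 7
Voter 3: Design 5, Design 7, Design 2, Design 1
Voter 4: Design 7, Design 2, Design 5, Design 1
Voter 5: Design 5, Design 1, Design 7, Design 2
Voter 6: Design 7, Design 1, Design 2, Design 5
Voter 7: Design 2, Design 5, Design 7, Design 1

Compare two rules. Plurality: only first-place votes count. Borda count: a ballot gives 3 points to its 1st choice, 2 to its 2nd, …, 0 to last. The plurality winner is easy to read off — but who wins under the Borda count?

Design 5

Plurality first-place counts: Design 1 0, Design 2 2, Design 7 2, Design 5 3 → Design 5.
Borda totals: Design 1 7, Design 2 10, Design 7 12, Design 5 13 → Design 5.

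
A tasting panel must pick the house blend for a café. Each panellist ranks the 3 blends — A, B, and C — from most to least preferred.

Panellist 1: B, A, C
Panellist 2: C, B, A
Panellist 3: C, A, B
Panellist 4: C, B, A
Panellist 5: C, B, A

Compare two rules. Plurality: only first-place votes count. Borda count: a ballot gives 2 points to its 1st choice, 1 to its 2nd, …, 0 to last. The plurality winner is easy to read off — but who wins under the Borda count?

C

Plurality first-place counts: A 0, B 1, C 4 → C.
Borda totals: A 2, B 5, C 8 → C.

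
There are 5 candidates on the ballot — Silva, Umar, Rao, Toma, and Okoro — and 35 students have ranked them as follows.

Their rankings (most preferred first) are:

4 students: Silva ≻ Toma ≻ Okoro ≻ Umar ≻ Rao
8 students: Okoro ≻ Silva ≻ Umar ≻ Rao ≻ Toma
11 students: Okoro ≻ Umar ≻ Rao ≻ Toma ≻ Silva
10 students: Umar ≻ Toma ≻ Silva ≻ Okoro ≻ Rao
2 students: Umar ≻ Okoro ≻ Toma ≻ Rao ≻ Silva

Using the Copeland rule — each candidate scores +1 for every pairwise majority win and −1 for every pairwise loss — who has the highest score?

Pairwise results:
  Silva vs Umar: Umar wins 23–12.
  Silva vs Rao: Silva wins 22–13.
  Silva vs Toma: Toma wins 23–12.
  Silva vs Okoro: Okoro wins 21–14.
  Umar vs Rao: Umar wins 35–0.
  Umar vs Toma: Umar wins 31–4.
  Umar vs Okoro: Okoro wins 23–12.
  Rao vs Toma: Rao wins 19–16.
  Rao vs Okoro: Okoro wins 35–0.
  Toma vs Okoro: Okoro wins 21–14.
Copeland scores (wins − losses):
  Silva: 1 − 3 = -2
  Umar: 3 − 1 = 2
  Rao: 1 − 3 = -2
  Toma: 1 − 3 = -2
  Okoro: 4 − 0 = 4
Okoro has the best Copeland score.

Okoro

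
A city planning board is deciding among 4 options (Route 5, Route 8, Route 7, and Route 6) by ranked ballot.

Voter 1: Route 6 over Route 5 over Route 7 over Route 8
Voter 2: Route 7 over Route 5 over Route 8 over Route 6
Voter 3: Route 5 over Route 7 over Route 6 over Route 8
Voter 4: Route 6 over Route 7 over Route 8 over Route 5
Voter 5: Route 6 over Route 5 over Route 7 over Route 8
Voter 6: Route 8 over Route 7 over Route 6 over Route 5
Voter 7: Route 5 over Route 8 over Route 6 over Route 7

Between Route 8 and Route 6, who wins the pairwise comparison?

Ballots ranking Route 8 above Route 6: 3.
Ballots ranking Route 6 above Route 8: 4.
Route 6 wins the head-to-head, 4–3.

Route 6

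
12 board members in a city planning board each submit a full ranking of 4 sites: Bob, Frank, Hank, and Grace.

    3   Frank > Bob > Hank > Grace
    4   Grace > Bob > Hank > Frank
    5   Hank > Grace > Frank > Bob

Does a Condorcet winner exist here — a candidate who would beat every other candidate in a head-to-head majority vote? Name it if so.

Head-to-head results (12 voters total):
Bob vs Frank: Frank wins 8–4.
Bob vs Hank: Bob wins 7–5.
Bob vs Grace: Grace wins 9–3.
Frank vs Hank: Hank wins 9–3.
Frank vs Grace: Grace wins 9–3.
Hank vs Grace: Hank wins 8–4.
No candidate beats all others: Bob beats Hank beats Frank beats Bob, a majority cycle.

There is no Condorcet winner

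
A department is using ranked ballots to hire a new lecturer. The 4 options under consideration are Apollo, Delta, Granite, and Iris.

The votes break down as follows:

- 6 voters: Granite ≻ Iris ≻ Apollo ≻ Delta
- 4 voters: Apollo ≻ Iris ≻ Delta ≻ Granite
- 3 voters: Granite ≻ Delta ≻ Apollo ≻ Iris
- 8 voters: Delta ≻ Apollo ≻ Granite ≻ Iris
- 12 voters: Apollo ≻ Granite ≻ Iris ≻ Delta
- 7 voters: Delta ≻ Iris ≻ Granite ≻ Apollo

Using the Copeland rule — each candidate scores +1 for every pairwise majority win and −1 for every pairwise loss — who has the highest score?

Apollo

Pairwise results:
  Apollo vs Delta: Apollo wins 22–18.
  Apollo vs Granite: Apollo wins 24–16.
  Apollo vs Iris: Apollo wins 27–13.
  Delta vs Granite: Granite wins 21–19.
  Delta vs Iris: Iris wins 22–18.
  Granite vs Iris: Granite wins 29–11.
Copeland scores (wins − losses):
  Apollo: 3 − 0 = 3
  Delta: 0 − 3 = -3
  Granite: 2 − 1 = 1
  Iris: 1 − 2 = -1
Apollo has the best Copeland score.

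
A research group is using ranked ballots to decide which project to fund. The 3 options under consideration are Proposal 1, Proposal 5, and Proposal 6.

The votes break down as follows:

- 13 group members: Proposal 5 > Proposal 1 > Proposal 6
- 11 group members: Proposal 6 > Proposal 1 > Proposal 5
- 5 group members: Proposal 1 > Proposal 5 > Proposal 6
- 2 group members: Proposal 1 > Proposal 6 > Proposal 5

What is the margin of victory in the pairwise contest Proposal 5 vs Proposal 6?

5

Ballots ranking Proposal 5 above Proposal 6: 13+5 = 18.
Ballots ranking Proposal 6 above Proposal 5: 11+2 = 13.
Proposal 5 wins 18–13, a margin of 5.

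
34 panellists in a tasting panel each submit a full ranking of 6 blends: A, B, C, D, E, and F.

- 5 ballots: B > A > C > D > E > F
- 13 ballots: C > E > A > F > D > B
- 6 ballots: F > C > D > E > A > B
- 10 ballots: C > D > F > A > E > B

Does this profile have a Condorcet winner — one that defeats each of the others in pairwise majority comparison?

Yes

Head-to-head results (34 voters total):
A vs B: A wins 29–5.
A vs C: C wins 29–5.
A vs D: A wins 18–16.
A vs E: E wins 19–15.
A vs F: A wins 18–16.
B vs C: C wins 29–5.
B vs D: D wins 29–5.
B vs E: E wins 29–5.
B vs F: F wins 29–5.
C vs D: C wins 34–0.
C vs E: C wins 34–0.
C vs F: C wins 28–6.
D vs E: D wins 21–13.
D vs F: F wins 19–15.
E vs F: E wins 18–16.
C beats each rival — A (29–5), B (29–5), D (34–0), E (34–0), F (28–6) — so C is the Condorcet winner.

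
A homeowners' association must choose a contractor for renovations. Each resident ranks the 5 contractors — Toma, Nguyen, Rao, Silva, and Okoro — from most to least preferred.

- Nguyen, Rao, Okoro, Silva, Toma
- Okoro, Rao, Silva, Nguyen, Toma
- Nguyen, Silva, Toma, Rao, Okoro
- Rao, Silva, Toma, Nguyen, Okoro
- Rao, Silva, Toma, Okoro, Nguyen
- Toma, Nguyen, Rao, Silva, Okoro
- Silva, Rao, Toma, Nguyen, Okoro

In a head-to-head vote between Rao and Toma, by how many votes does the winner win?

3

Ballots ranking Rao above Toma: 5.
Ballots ranking Toma above Rao: 2.
Rao wins 5–2, a margin of 3.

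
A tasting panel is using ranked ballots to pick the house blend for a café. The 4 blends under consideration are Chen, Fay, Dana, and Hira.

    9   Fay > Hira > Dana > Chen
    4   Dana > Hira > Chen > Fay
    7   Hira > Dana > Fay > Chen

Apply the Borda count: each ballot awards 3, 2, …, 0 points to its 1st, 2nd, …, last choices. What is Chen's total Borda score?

4

Borda scores:
  Chen: 9·0 + 4·1 + 7·0 = 4
  Fay: 9·3 + 4·0 + 7·1 = 34
  Dana: 9·1 + 4·3 + 7·2 = 35
  Hira: 9·2 + 4·2 + 7·3 = 47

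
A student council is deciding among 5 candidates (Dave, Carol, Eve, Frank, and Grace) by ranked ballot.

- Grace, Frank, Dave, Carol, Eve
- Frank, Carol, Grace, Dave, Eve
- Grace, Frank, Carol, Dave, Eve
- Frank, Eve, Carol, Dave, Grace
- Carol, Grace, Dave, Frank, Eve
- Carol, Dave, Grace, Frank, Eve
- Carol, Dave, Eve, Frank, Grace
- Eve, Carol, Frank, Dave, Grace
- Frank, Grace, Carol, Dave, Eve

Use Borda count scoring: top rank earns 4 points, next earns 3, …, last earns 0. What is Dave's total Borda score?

Borda scores:
  Dave: 2 + 1 + 1 + 1 + 2 + 3 + 3 + 1 + 1 = 15
  Carol: 1 + 3 + 2 + 2 + 4 + 4 + 4 + 3 + 2 = 25
  Eve: 0 + 0 + 0 + 3 + 0 + 0 + 2 + 4 + 0 = 9
  Frank: 3 + 4 + 3 + 4 + 1 + 1 + 1 + 2 + 4 = 23
  Grace: 4 + 2 + 4 + 0 + 3 + 2 + 0 + 0 + 3 = 18

15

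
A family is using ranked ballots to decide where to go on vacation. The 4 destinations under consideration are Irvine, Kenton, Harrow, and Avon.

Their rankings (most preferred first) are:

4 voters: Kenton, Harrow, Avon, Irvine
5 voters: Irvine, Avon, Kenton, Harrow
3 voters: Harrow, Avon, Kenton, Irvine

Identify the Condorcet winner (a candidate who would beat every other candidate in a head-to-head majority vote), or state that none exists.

Head-to-head results (12 voters total):
Irvine vs Kenton: Kenton wins 7–5.
Irvine vs Harrow: Harrow wins 7–5.
Irvine vs Avon: Avon wins 7–5.
Kenton vs Harrow: Kenton wins 9–3.
Kenton vs Avon: Avon wins 8–4.
Harrow vs Avon: Harrow wins 7–5.
No candidate beats all others: Kenton beats Harrow beats Avon beats Kenton, a majority cycle.

None — there is no Condorcet winner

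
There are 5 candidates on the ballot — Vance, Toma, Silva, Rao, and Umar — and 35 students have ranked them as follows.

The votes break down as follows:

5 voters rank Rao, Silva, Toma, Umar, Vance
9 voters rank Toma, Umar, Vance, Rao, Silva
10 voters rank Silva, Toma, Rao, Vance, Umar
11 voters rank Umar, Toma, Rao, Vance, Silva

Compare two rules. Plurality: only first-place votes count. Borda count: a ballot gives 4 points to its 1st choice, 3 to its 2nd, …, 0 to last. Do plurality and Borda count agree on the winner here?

No

Plurality first-place counts: Vance 0, Toma 9, Silva 10, Rao 5, Umar 11 → Umar.
Borda totals: Vance 39, Toma 109, Silva 55, Rao 71, Umar 76 → Toma.
The two rules disagree: plurality picks Umar, Borda picks Toma.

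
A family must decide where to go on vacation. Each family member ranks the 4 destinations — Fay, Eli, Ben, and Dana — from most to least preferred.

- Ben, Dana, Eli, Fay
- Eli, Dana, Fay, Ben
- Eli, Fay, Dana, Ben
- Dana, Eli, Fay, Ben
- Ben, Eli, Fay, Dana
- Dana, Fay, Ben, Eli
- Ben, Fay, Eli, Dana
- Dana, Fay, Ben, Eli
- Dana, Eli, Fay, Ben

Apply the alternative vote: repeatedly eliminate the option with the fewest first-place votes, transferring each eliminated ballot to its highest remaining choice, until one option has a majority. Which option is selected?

Dana

Round 1: Dana 4, Ben 3, Eli 2, Fay 0. Fay has the fewest and is eliminated.
Round 2: Dana 4, Ben 3, Eli 2. Eli has the fewest and is eliminated.
Round 3: Dana 6, Ben 3. Dana has a majority.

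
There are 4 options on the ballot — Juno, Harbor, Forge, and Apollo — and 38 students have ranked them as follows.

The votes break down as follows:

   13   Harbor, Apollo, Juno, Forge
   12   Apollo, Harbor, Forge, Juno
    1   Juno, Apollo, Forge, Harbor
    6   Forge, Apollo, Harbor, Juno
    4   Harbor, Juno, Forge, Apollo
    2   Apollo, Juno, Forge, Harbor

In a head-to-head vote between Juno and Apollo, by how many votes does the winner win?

Ballots ranking Juno above Apollo: 1+4 = 5.
Ballots ranking Apollo above Juno: 13+12+6+2 = 33.
Apollo wins 33–5, a margin of 28.

28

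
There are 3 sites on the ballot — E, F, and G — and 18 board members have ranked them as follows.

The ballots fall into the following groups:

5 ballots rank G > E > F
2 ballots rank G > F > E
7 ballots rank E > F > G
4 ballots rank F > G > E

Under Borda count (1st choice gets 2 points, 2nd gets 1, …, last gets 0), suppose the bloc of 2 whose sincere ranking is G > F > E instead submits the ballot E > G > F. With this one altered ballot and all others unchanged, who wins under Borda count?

E

Borda totals with the altered ballot: E 23, F 15, G 16.
The winner is unchanged: still E.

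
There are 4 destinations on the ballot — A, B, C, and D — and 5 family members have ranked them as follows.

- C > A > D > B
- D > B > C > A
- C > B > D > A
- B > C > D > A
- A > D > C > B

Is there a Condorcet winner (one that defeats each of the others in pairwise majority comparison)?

Yes

Head-to-head results (5 voters total):
A vs B: B wins 3–2.
A vs C: C wins 4–1.
A vs D: D wins 3–2.
B vs C: C wins 3–2.
B vs D: D wins 3–2.
C vs D: C wins 3–2.
C beats each rival — A (4–1), B (3–2), D (3–2) — so C is the Condorcet winner.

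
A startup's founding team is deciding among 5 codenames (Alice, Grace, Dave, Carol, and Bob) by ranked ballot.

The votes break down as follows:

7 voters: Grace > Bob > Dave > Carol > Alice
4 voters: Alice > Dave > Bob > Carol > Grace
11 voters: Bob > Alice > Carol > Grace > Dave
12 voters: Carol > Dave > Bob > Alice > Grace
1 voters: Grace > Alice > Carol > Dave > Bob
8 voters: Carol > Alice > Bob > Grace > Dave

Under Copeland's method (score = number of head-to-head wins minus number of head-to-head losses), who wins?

Pairwise results:
  Alice vs Grace: Alice wins 35–8.
  Alice vs Dave: Alice wins 24–19.
  Alice vs Carol: Carol wins 27–16.
  Alice vs Bob: Bob wins 30–13.
  Grace vs Dave: Grace wins 27–16.
  Grace vs Carol: Carol wins 35–8.
  Grace vs Bob: Bob wins 35–8.
  Dave vs Carol: Carol wins 32–11.
  Dave vs Bob: Bob wins 26–17.
  Carol vs Bob: Bob wins 22–21.
Copeland scores (wins − losses):
  Alice: 2 − 2 = 0
  Grace: 1 − 3 = -2
  Dave: 0 − 4 = -4
  Carol: 3 − 1 = 2
  Bob: 4 − 0 = 4
Bob has the best Copeland score.

Bob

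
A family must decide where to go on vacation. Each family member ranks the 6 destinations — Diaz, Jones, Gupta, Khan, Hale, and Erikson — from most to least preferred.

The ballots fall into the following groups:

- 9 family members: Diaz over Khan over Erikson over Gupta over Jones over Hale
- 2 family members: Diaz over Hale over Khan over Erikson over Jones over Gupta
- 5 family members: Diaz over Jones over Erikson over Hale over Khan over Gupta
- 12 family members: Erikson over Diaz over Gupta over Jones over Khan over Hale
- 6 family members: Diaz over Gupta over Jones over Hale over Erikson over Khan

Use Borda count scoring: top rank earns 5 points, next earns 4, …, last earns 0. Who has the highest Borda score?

Borda scores:
  Diaz: 9·5 + 2·5 + 5·5 + 12·4 + 6·5 = 158
  Jones: 9·1 + 2·1 + 5·4 + 12·2 + 6·3 = 73
  Gupta: 9·2 + 2·0 + 5·0 + 12·3 + 6·4 = 78
  Khan: 9·4 + 2·3 + 5·1 + 12·1 + 6·0 = 59
  Hale: 9·0 + 2·4 + 5·2 + 12·0 + 6·2 = 30
  Erikson: 9·3 + 2·2 + 5·3 + 12·5 + 6·1 = 112
Diaz has the highest total.

Diaz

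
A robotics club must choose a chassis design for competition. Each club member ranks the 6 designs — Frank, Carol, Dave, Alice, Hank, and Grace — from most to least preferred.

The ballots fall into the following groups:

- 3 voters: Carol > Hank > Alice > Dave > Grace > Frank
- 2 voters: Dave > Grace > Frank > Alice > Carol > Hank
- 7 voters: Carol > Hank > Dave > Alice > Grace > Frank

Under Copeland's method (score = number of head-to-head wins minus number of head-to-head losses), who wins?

Pairwise results:
  Frank vs Carol: Carol wins 10–2.
  Frank vs Dave: Dave wins 12–0.
  Frank vs Alice: Alice wins 10–2.
  Frank vs Hank: Hank wins 10–2.
  Frank vs Grace: Grace wins 12–0.
  Carol vs Dave: Carol wins 10–2.
  Carol vs Alice: Carol wins 10–2.
  Carol vs Hank: Carol wins 12–0.
  Carol vs Grace: Carol wins 10–2.
  Dave vs Alice: Dave wins 9–3.
  Dave vs Hank: Hank wins 10–2.
  Dave vs Grace: Dave wins 12–0.
  Alice vs Hank: Hank wins 10–2.
  Alice vs Grace: Alice wins 10–2.
  Hank vs Grace: Hank wins 10–2.
Copeland scores (wins − losses):
  Frank: 0 − 5 = -5
  Carol: 5 − 0 = 5
  Dave: 3 − 2 = 1
  Alice: 2 − 3 = -1
  Hank: 4 − 1 = 3
  Grace: 1 − 4 = -3
Carol has the best Copeland score.

Carol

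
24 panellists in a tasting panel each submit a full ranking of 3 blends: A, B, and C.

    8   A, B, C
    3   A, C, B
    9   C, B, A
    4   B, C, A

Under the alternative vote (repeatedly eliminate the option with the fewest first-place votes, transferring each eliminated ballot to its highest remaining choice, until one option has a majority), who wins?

C

Round 1: A 11, C 9, B 4. B has the fewest and is eliminated.
Round 2: C 13, A 11. C has a majority.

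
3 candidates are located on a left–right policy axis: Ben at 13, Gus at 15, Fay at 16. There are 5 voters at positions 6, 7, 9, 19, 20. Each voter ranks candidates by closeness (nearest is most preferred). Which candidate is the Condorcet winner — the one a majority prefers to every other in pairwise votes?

Ben

With single-peaked preferences on a line, the Condorcet winner is the candidate closest to the median voter.
The median voter (position 9) is closest to Ben at 13.
Check: Ben vs Gus — voters closer to Ben: 3 of 5.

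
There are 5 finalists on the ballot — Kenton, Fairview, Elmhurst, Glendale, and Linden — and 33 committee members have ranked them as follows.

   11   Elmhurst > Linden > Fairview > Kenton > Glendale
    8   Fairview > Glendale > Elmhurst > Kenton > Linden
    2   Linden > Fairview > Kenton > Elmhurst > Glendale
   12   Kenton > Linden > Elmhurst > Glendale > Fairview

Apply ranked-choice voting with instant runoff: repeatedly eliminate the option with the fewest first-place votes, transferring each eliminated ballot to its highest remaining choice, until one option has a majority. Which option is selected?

Round 1: Kenton 12, Elmhurst 11, Fairview 8, Linden 2, Glendale 0. Glendale has the fewest and is eliminated.
Round 2: Kenton 12, Elmhurst 11, Fairview 8, Linden 2. Linden has the fewest and is eliminated.
Round 3: Kenton 12, Elmhurst 11, Fairview 10. Fairview has the fewest and is eliminated.
Round 4: Elmhurst 19, Kenton 14. Elmhurst has a majority.

Elmhurst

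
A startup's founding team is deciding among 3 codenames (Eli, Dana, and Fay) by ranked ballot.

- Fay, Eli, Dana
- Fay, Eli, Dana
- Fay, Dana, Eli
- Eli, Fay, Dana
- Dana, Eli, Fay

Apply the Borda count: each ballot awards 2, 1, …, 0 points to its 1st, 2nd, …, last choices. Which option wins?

Fay

Borda scores:
  Eli: 1 + 1 + 0 + 2 + 1 = 5
  Dana: 0 + 0 + 1 + 0 + 2 = 3
  Fay: 2 + 2 + 2 + 1 + 0 = 7
Fay has the highest total.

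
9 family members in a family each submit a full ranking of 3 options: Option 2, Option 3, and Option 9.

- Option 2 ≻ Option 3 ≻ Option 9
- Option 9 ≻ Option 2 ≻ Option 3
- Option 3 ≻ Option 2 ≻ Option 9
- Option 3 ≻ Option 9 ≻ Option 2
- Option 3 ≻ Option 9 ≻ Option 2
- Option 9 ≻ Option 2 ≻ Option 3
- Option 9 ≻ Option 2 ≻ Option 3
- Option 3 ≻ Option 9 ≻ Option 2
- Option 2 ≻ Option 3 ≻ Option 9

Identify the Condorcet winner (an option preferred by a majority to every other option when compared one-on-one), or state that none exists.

Head-to-head results (9 voters total):
Option 2 vs Option 3: Option 2 wins 5–4.
Option 2 vs Option 9: Option 9 wins 6–3.
Option 3 vs Option 9: Option 3 wins 6–3.
No candidate beats all others: Option 2 beats Option 3 beats Option 9 beats Option 2, a majority cycle.

None — there is no Condorcet winner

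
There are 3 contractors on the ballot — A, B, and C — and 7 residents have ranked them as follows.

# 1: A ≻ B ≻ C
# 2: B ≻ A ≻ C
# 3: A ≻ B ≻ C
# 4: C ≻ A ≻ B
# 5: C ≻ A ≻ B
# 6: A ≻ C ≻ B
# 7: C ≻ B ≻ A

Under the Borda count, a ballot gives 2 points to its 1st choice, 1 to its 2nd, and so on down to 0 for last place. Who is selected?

A

Borda scores:
  A: 2 + 1 + 2 + 1 + 1 + 2 + 0 = 9
  B: 1 + 2 + 1 + 0 + 0 + 0 + 1 = 5
  C: 0 + 0 + 0 + 2 + 2 + 1 + 2 = 7
A has the highest total.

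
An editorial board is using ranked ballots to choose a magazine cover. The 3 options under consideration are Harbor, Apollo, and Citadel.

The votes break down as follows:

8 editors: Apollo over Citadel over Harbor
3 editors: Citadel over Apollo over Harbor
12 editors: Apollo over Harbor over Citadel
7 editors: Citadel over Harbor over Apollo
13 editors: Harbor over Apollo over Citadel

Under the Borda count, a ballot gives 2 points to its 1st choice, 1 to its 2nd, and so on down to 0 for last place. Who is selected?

Borda scores:
  Harbor: 8·0 + 3·0 + 12·1 + 7·1 + 13·2 = 45
  Apollo: 8·2 + 3·1 + 12·2 + 7·0 + 13·1 = 56
  Citadel: 8·1 + 3·2 + 12·0 + 7·2 + 13·0 = 28
Apollo has the highest total.

Apollo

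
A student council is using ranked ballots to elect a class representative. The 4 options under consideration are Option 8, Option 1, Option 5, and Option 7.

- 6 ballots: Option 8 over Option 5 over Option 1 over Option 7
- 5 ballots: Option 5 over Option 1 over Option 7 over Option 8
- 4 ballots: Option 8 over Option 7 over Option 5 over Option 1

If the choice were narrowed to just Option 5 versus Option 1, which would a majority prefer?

Option 5

Ballots ranking Option 5 above Option 1: 6+5+4 = 15.
Ballots ranking Option 1 above Option 5: 0.
Option 5 wins the head-to-head, 15–0.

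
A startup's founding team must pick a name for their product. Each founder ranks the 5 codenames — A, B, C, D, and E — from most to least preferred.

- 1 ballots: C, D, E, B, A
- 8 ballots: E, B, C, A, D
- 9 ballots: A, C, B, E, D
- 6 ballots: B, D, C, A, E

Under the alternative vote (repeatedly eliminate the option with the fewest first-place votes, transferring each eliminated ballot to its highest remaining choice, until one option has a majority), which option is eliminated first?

Round 1: A 9, E 8, B 6, C 1, D 0. D has the fewest and is eliminated.
Round 2: A 9, E 8, B 6, C 1. C has the fewest and is eliminated.
Round 3: A 9, E 9, B 6. B has the fewest and is eliminated.
Round 4: A 15, E 9. A has a majority.

D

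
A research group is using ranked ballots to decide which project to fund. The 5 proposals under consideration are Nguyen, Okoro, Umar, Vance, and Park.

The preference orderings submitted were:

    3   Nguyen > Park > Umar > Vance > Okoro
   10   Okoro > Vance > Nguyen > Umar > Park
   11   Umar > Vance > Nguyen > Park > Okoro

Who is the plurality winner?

Umar

First-place vote totals:
  Nguyen: 3
  Okoro: 10
  Umar: 11
  Vance: 0
  Park: 0
Umar has the most first-place votes.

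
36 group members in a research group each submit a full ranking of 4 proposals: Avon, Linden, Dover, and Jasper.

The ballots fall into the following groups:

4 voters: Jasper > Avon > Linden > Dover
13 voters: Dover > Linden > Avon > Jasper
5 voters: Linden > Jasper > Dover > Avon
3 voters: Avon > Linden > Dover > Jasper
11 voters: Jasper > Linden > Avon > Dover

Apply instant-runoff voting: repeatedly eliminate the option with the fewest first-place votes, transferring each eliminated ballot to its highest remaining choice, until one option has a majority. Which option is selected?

Jasper

Round 1: Jasper 15, Dover 13, Linden 5, Avon 3. Avon has the fewest and is eliminated.
Round 2: Jasper 15, Dover 13, Linden 8. Linden has the fewest and is eliminated.
Round 3: Jasper 20, Dover 16. Jasper has a majority.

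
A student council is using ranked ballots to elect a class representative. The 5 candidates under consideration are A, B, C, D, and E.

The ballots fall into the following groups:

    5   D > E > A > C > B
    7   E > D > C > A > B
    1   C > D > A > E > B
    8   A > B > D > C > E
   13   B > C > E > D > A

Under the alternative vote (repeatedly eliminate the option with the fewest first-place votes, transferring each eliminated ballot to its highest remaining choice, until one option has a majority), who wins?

Round 1: B 13, A 8, E 7, D 5, C 1. C has the fewest and is eliminated.
Round 2: B 13, A 8, E 7, D 6. D has the fewest and is eliminated.
Round 3: B 13, E 12, A 9. A has the fewest and is eliminated.
Round 4: B 21, E 13. B has a majority.

B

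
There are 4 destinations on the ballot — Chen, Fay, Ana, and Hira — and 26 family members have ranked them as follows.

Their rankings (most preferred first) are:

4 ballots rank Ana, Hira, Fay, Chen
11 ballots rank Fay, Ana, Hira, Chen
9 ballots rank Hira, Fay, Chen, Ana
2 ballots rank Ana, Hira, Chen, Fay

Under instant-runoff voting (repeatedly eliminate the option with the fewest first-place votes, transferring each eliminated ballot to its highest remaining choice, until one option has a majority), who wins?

Round 1: Fay 11, Hira 9, Ana 6, Chen 0. Chen has the fewest and is eliminated.
Round 2: Fay 11, Hira 9, Ana 6. Ana has the fewest and is eliminated.
Round 3: Hira 15, Fay 11. Hira has a majority.

Hira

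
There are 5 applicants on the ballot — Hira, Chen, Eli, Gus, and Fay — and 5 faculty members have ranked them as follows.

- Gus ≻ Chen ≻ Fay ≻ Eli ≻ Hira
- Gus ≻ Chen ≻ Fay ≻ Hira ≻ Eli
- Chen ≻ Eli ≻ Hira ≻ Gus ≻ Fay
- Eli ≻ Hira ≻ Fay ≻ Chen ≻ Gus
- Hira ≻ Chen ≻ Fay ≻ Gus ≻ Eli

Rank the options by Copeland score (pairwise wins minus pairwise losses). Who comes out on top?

Chen

Pairwise results:
  Hira vs Chen: Chen wins 3–2.
  Hira vs Eli: Eli wins 3–2.
  Hira vs Gus: Hira wins 3–2.
  Hira vs Fay: Hira wins 3–2.
  Chen vs Eli: Chen wins 4–1.
  Chen vs Gus: Chen wins 3–2.
  Chen vs Fay: Chen wins 4–1.
  Eli vs Gus: Gus wins 3–2.
  Eli vs Fay: Fay wins 3–2.
  Gus vs Fay: Gus wins 3–2.
Copeland scores (wins − losses):
  Hira: 2 − 2 = 0
  Chen: 4 − 0 = 4
  Eli: 1 − 3 = -2
  Gus: 2 − 2 = 0
  Fay: 1 − 3 = -2
Chen has the best Copeland score.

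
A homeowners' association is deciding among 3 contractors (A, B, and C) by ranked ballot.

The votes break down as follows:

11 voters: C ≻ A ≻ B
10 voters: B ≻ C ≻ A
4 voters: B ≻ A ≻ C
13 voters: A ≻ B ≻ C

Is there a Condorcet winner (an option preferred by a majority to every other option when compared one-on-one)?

Head-to-head results (38 voters total):
A vs B: A wins 24–14.
A vs C: C wins 21–17.
B vs C: B wins 27–11.
No candidate beats all others: A beats B beats C beats A, a majority cycle.

No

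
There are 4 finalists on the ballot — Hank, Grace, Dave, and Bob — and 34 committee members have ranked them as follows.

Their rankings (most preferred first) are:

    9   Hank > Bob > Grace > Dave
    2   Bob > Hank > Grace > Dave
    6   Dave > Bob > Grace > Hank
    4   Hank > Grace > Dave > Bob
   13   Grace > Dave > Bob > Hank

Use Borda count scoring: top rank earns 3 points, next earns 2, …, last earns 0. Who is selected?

Grace

Borda scores:
  Hank: 9·3 + 2·2 + 6·0 + 4·3 + 13·0 = 43
  Grace: 9·1 + 2·1 + 6·1 + 4·2 + 13·3 = 64
  Dave: 9·0 + 2·0 + 6·3 + 4·1 + 13·2 = 48
  Bob: 9·2 + 2·3 + 6·2 + 4·0 + 13·1 = 49
Grace has the highest total.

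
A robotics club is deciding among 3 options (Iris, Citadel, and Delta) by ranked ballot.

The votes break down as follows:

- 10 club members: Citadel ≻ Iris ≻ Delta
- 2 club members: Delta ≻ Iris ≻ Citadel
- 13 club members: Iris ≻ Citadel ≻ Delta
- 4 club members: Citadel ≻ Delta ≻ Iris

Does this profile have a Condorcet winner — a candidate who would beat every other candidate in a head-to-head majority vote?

Yes

Head-to-head results (29 voters total):
Iris vs Citadel: Iris wins 15–14.
Iris vs Delta: Iris wins 23–6.
Citadel vs Delta: Citadel wins 27–2.
Iris beats each rival — Citadel (15–14), Delta (23–6) — so Iris is the Condorcet winner.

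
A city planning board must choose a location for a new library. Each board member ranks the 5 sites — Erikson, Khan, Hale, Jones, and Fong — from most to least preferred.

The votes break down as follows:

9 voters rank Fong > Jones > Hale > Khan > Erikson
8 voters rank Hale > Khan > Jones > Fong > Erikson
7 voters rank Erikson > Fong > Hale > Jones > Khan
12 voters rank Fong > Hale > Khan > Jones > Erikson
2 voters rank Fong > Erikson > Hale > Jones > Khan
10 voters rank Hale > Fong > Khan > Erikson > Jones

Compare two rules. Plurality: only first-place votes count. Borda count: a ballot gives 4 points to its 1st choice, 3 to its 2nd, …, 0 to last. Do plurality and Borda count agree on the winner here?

Plurality first-place counts: Erikson 7, Khan 0, Hale 18, Jones 0, Fong 23 → Fong.
Borda totals: Erikson 44, Khan 77, Hale 144, Jones 64, Fong 151 → Fong.
The two rules agree on Fong.

Yes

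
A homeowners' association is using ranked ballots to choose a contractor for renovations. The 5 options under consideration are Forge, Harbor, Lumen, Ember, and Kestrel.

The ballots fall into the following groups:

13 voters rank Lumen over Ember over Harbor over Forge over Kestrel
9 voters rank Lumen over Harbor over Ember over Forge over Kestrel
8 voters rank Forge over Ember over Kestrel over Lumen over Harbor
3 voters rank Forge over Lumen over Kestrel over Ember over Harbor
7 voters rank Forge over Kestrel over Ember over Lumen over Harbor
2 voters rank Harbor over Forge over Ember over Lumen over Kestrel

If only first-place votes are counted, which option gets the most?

First-place vote totals:
  Forge: 18
  Harbor: 2
  Lumen: 22
  Ember: 0
  Kestrel: 0
Lumen has the most first-place votes.

Lumen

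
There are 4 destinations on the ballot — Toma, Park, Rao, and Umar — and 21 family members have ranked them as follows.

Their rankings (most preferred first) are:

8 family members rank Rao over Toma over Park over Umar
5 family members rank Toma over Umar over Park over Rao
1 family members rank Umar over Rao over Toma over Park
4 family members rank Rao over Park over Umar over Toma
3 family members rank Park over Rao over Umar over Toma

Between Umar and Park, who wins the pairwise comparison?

Ballots ranking Umar above Park: 5+1 = 6.
Ballots ranking Park above Umar: 8+4+3 = 15.
Park wins the head-to-head, 15–6.

Park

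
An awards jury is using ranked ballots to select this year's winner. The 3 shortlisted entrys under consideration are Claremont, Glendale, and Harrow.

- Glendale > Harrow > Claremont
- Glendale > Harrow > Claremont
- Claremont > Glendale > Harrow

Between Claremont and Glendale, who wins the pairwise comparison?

Glendale

Ballots ranking Claremont above Glendale: 1.
Ballots ranking Glendale above Claremont: 2.
Glendale wins the head-to-head, 2–1.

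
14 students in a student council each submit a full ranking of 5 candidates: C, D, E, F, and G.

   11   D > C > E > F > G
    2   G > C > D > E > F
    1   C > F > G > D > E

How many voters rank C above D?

Ballots ranking C above D: 2+1 = 3.
Ballots ranking D above C: 11.
So 3 of 14 voters prefer C to D.

3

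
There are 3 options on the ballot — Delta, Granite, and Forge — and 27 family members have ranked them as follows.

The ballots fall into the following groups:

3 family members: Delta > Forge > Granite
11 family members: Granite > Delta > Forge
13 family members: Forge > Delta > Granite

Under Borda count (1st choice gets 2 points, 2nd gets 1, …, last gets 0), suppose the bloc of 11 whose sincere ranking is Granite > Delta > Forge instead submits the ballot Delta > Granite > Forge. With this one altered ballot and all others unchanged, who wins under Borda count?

Borda totals with the altered ballot: Delta 41, Granite 11, Forge 29.
The winner is unchanged: still Delta.

Delta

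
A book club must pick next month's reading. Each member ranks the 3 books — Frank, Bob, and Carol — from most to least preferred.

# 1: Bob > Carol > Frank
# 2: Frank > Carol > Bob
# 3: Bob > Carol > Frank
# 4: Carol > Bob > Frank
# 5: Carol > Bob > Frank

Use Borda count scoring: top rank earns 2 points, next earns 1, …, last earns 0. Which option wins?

Borda scores:
  Frank: 0 + 2 + 0 + 0 + 0 = 2
  Bob: 2 + 0 + 2 + 1 + 1 = 6
  Carol: 1 + 1 + 1 + 2 + 2 = 7
Carol has the highest total.

Carol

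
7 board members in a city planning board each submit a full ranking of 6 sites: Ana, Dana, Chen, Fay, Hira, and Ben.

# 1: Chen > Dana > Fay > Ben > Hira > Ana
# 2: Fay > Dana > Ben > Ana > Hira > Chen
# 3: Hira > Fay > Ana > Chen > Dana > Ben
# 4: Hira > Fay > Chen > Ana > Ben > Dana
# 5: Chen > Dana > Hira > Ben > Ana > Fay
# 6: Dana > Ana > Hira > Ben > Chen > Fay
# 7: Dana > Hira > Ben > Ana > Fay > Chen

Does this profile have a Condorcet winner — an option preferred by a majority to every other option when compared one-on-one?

Head-to-head results (7 voters total):
Ana vs Dana: Dana wins 5–2.
Ana vs Chen: Ana wins 4–3.
Ana vs Fay: Fay wins 4–3.
Ana vs Hira: Hira wins 5–2.
Ana vs Ben: Ben wins 4–3.
Dana vs Chen: Chen wins 4–3.
Dana vs Fay: Dana wins 4–3.
Dana vs Hira: Dana wins 5–2.
Dana vs Ben: Dana wins 6–1.
Chen vs Fay: Fay wins 4–3.
Chen vs Hira: Hira wins 5–2.
Chen vs Ben: Chen wins 4–3.
Fay vs Hira: Hira wins 5–2.
Fay vs Ben: Fay wins 4–3.
Hira vs Ben: Hira wins 5–2.
No candidate beats all others: Ana beats Chen beats Dana beats Ana, a majority cycle.

No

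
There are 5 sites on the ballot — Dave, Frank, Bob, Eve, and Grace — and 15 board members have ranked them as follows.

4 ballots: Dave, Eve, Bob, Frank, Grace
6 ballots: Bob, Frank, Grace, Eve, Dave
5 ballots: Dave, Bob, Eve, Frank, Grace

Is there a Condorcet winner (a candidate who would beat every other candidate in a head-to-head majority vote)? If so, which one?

Dave

Head-to-head results (15 voters total):
Dave vs Frank: Dave wins 9–6.
Dave vs Bob: Dave wins 9–6.
Dave vs Eve: Dave wins 9–6.
Dave vs Grace: Dave wins 9–6.
Frank vs Bob: Bob wins 15–0.
Frank vs Eve: Eve wins 9–6.
Frank vs Grace: Frank wins 15–0.
Bob vs Eve: Bob wins 11–4.
Bob vs Grace: Bob wins 15–0.
Eve vs Grace: Eve wins 9–6.
Dave beats each rival — Frank (9–6), Bob (9–6), Eve (9–6), Grace (9–6) — so Dave is the Condorcet winner.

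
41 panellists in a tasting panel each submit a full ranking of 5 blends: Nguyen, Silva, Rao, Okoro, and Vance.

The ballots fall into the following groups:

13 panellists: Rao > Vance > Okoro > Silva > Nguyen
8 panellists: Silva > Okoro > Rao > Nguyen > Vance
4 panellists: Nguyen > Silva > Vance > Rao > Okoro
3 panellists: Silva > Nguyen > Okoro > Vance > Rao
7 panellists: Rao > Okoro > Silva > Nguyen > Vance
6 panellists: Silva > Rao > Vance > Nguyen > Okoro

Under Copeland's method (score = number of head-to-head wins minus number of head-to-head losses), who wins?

Pairwise results:
  Nguyen vs Silva: Silva wins 37–4.
  Nguyen vs Rao: Rao wins 34–7.
  Nguyen vs Okoro: Okoro wins 28–13.
  Nguyen vs Vance: Nguyen wins 22–19.
  Silva vs Rao: Silva wins 21–20.
  Silva vs Okoro: Silva wins 21–20.
  Silva vs Vance: Silva wins 28–13.
  Rao vs Okoro: Rao wins 30–11.
  Rao vs Vance: Rao wins 34–7.
  Okoro vs Vance: Vance wins 23–18.
Copeland scores (wins − losses):
  Nguyen: 1 − 3 = -2
  Silva: 4 − 0 = 4
  Rao: 3 − 1 = 2
  Okoro: 1 − 3 = -2
  Vance: 1 − 3 = -2
Silva has the best Copeland score.

Silva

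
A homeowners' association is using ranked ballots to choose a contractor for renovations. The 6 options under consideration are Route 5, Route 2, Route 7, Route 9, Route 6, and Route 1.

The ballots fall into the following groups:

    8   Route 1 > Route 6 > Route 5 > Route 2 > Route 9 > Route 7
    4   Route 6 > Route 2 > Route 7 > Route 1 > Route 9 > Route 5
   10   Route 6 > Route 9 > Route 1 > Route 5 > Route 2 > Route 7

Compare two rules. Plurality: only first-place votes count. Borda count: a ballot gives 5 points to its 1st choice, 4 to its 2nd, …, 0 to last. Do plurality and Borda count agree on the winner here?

Plurality first-place counts: Route 5 0, Route 2 0, Route 7 0, Route 9 0, Route 6 14, Route 1 8 → Route 6.
Borda totals: Route 5 44, Route 2 42, Route 7 12, Route 9 52, Route 6 102, Route 1 78 → Route 6.
The two rules agree on Route 6.

Yes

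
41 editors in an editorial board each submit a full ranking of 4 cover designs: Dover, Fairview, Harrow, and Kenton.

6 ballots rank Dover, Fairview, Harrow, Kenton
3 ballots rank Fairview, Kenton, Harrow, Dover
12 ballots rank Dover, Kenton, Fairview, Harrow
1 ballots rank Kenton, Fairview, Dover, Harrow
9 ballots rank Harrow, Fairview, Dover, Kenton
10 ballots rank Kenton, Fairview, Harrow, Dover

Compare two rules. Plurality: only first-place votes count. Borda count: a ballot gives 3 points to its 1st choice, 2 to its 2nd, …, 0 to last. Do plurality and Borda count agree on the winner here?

No

Plurality first-place counts: Dover 18, Fairview 3, Harrow 9, Kenton 11 → Dover.
Borda totals: Dover 64, Fairview 73, Harrow 46, Kenton 63 → Fairview.
The two rules disagree: plurality picks Dover, Borda picks Fairview.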